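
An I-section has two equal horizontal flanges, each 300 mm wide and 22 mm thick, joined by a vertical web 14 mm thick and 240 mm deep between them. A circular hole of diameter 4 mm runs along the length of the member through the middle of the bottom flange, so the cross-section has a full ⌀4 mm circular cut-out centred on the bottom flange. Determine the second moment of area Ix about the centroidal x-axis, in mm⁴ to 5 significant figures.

Ix ≈ 2.4297 × 10⁸ mm⁴

Treat the section as a set of non-overlapping primitives; coordinates are from the bounding-box lower-left.
Bottom flange: 300 × 22, A = 6 600 mm², y = 11 mm, Ī = 266 200 mm⁴.
Web: 14 × 240, A = 3 360 mm², y = 142 mm, Ī = 16 128 000 mm⁴.
Top flange: 300 × 22, A = 6 600 mm², y = 273 mm, Ī = 266 200 mm⁴.
Hole (subtracted): ⌀4, A = 12.56637 mm², y = 11 mm, Ī = 12.56637 mm⁴.
Centroid: ȳ = ΣA·y / ΣA = 142.0995 mm.
Transfer each piece to the centroidal x-axis using Ī + A·d² with d = y − 142.0995:
  bottom flange: d = -131.0995 mm → contributes +113 700 892 mm⁴
  web: d = -0.09948338 mm → contributes +16 128 033 mm⁴
  top flange: d = 130.9005 mm → contributes +113 356 839 mm⁴
  hole: d = -131.0995 mm → contributes −215991.7 mm⁴
Total I = 242 969 772 mm⁴.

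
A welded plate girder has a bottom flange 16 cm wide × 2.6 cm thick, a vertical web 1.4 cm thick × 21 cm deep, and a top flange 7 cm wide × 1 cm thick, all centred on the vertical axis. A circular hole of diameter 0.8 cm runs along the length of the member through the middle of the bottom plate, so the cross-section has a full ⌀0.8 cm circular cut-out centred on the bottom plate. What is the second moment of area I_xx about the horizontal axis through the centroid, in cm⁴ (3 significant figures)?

I_xx ≈ 5530 cm⁴

Break the section into simple shapes (no overlaps), measuring from the bottom-left corner of the bounding box.
Bottom plate: 16 × 2.6, A = 41.6 cm², y = 1.3 cm, Ī = 23.435 cm⁴.
Web plate: 1.4 × 21, A = 29.4 cm², y = 13.1 cm, Ī = 1080.5 cm⁴.
Top plate: 7 × 1, A = 7 cm², y = 24.1 cm, Ī = 0.58333 cm⁴.
Hole (subtracted): ⌀0.8, A = 0.50265 cm², y = 1.3 cm, Ī = 0.020106 cm⁴.
Centroid: ȳ = ΣA·y / ΣA = 7.836 cm.
Transfer each piece to the horizontal axis through the centroid using Ī + A·d² with d = y − 7.836:
  bottom plate: d = -6.536 cm → contributes +1800.5 cm⁴
  web plate: d = 5.264 cm → contributes +1895.1 cm⁴
  top plate: d = 16.264 cm → contributes +1852.2 cm⁴
  hole: d = -6.536 cm → contributes −21.493 cm⁴
Total I = 5526.4 cm⁴.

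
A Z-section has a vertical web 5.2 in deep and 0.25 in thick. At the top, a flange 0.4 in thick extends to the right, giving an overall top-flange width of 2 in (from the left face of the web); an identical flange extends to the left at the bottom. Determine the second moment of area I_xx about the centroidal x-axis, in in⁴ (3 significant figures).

Break the section into simple shapes (no overlaps), measuring from the bottom-left corner of the bounding box.
Web: 0.25 × 5.2, A = 1.3 in², y = 2.6 in, Ī = 2.9293 in⁴.
Top flange (beyond web): 1.75 × 0.4, A = 0.7 in², y = 5 in, Ī = 0.0093333 in⁴.
Bottom flange (beyond web): 1.75 × 0.4, A = 0.7 in², y = 0.2 in, Ī = 0.0093333 in⁴.
Centroid: ȳ = ΣA·y / ΣA = 2.6 in.
Transfer each piece to the centroidal x-axis using Ī + A·d² with d = y − 2.6:
  web: d = 0 in → contributes +2.9293 in⁴
  top flange (beyond web): d = 2.4 in → contributes +4.0413 in⁴
  bottom flange (beyond web): d = -2.4 in → contributes +4.0413 in⁴
Total I = 11.012 in⁴.

I_xx ≈ 11.0 in⁴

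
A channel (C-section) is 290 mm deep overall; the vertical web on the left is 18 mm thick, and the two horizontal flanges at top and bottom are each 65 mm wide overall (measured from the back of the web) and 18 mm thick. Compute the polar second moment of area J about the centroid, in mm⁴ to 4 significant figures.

J ≈ 6.973 × 10⁷ mm⁴

Split into non-overlapping primitives; take the origin at the lower-left of the bounding box.
Web: 18 × 290, A = 5 220 mm², y = 145 mm, Ī = 36 583 500 mm⁴.
Top flange (beyond web): 47 × 18, A = 846 mm², y = 281 mm, Ī = 22 842 mm⁴.
Bottom flange (beyond web): 47 × 18, A = 846 mm², y = 9 mm, Ī = 22 842 mm⁴.
By symmetry the centroid is at mid-height, ȳ = 145 mm.
Transfer each piece to the centroidal x-axis using Ī + A·d² with d = y − 145:
  web: d = 0 mm → contributes +36 583 500 mm⁴
  top flange (beyond web): d = 136 mm → contributes +15 670 458 mm⁴
  bottom flange (beyond web): d = -136 mm → contributes +15 670 458 mm⁴
Total I = 67 924 416 mm⁴.
For the y-axis: x̄ = 16.9557 mm.
Repeating about the centroidal y-axis gives I_y = 1 802 098 mm⁴.
Polar second moment: J = I_x + I_y = 69 726 514 mm⁴.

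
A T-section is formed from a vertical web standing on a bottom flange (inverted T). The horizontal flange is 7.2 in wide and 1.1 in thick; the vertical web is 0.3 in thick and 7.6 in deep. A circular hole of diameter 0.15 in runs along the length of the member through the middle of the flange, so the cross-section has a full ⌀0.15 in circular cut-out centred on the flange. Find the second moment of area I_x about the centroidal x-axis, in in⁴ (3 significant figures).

Split into non-overlapping primitives; take the origin at the lower-left of the bounding box.
Flange: 7.2 × 1.1, A = 7.92 in², y = 0.55 in, Ī = 0.7986 in⁴.
Web: 0.3 × 7.6, A = 2.28 in², y = 4.9 in, Ī = 10.974 in⁴.
Hole (subtracted): ⌀0.15, A = 0.017671 in², y = 0.55 in, Ī = 0.00002485 in⁴.
Centroid: ȳ = ΣA·y / ΣA = 1.524 in.
Transfer each piece to the centroidal x-axis using Ī + A·d² with d = y − 1.524:
  flange: d = -0.97404 in → contributes +8.3127 in⁴
  web: d = 3.376 in → contributes +36.96 in⁴
  hole: d = -0.97404 in → contributes −0.016791 in⁴
Total I = 45.256 in⁴.

I_x ≈ 45.3 in⁴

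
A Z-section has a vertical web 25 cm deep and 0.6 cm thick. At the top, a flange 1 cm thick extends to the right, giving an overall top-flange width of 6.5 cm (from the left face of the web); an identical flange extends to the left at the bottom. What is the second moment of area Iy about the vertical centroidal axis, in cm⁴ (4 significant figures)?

Break the section into simple shapes (no overlaps), measuring from the bottom-left corner of the bounding box.
Web: 0.6 × 25, A = 15 cm², x = 6.2 cm, Ī = 0.45 cm⁴.
Top flange (beyond web): 5.9 × 1, A = 5.9 cm², x = 9.45 cm, Ī = 17.1149 cm⁴.
Bottom flange (beyond web): 5.9 × 1, A = 5.9 cm², x = 2.95 cm, Ī = 17.1149 cm⁴.
Centroid: x̄ = ΣA·x / ΣA = 6.2 cm.
Transfer each piece to the vertical centroidal axis using Ī + A·d² with d = x − 6.2:
  web: d = 0 cm → contributes +0.45 cm⁴
  top flange (beyond web): d = 3.25 cm → contributes +79.4337 cm⁴
  bottom flange (beyond web): d = -3.25 cm → contributes +79.4337 cm⁴
Total I = 159.317 cm⁴.

Iy ≈ 159.3 cm⁴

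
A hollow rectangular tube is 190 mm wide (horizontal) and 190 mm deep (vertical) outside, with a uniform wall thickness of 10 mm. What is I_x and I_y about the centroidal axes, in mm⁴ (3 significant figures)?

I_x ≈ 3.90 × 10⁷ mm⁴, I_y ≈ 3.90 × 10⁷ mm⁴

Split into non-overlapping primitives; take the origin at the lower-left of the bounding box.
Outer rectangle: 190 × 190, A = 36 100 mm², y = 95 mm, Ī = 108 600 833 mm⁴.
Inner void (subtracted): 170 × 170, A = 28 900 mm², y = 95 mm, Ī = 69 600 833 mm⁴.
By symmetry the centroid is at mid-height, ȳ = 95 mm.
All pieces are centred on the centroidal x-axis, so I = ΣĪ (holes subtracted) = 39 000 000 mm⁴.
Repeating about the centroidal y-axis gives I_y = 39 000 000 mm⁴.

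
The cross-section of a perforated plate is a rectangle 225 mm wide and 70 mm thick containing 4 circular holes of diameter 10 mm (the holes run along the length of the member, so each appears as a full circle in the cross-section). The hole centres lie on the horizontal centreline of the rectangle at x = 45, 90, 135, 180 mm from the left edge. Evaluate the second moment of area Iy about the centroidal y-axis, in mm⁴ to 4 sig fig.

Break the section into simple shapes (no overlaps), measuring from the bottom-left corner of the bounding box.
Plate: 225 × 70, A = 15 750 mm², x = 112.5 mm, Ī = 66 445 313 mm⁴.
Hole 1 (subtracted): ⌀10, A = 78.5398 mm², x = 45 mm, Ī = 490.874 mm⁴.
Hole 2 (subtracted): ⌀10, A = 78.5398 mm², x = 90 mm, Ī = 490.874 mm⁴.
Hole 3 (subtracted): ⌀10, A = 78.5398 mm², x = 135 mm, Ī = 490.874 mm⁴.
Hole 4 (subtracted): ⌀10, A = 78.5398 mm², x = 180 mm, Ī = 490.874 mm⁴.
By symmetry the centroid is at mid-width, x̄ = 112.5 mm.
Transfer each piece to the centroidal y-axis using Ī + A·d² with d = x − 112.5:
  plate: d = 0 mm → contributes +66 445 313 mm⁴
  hole 1: d = -67.5 mm → contributes −358 338 mm⁴
  hole 2: d = -22.5 mm → contributes −40251.7 mm⁴
  hole 3: d = 22.5 mm → contributes −40251.7 mm⁴
  hole 4: d = 67.5 mm → contributes −358 338 mm⁴
Total I = 65 648 133 mm⁴.

Iy ≈ 6.565 × 10⁷ mm⁴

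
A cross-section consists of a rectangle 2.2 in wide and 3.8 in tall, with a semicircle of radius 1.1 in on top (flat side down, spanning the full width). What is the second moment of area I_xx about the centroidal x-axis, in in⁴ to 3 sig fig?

I_xx ≈ 18.9 in⁴

Decompose the section into non-overlapping parts with the origin at the bottom-left of its bounding rectangle.
Rectangular body: 2.2 × 3.8, A = 8.36 in², y = 1.9 in, Ī = 10.06 in⁴.
Semicircular cap: semicircle r = 1.1, A = 1.9007 in², y = 4.2669 in, Ī = 0.1607 in⁴.
Centroid: ȳ = ΣA·y / ΣA = 2.3384 in.
Transfer each piece to the centroidal x-axis using Ī + A·d² with d = y − 2.3384:
  rectangular body: d = -0.43843 in → contributes +11.667 in⁴
  semicircular cap: d = 1.9284 in → contributes +7.2289 in⁴
Total I = 18.896 in⁴.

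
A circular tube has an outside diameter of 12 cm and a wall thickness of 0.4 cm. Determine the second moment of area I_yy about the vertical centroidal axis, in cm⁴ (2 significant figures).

Break the section into simple shapes (no overlaps), measuring from the bottom-left corner of the bounding box.
Outer circle: ⌀12, A = 113.1 cm², x = 6 cm, Ī = 1 018 cm⁴.
Bore (subtracted): ⌀11.2, A = 98.52 cm², x = 6 cm, Ī = 772.4 cm⁴.
By symmetry the centroid is at mid-width, x̄ = 6 cm.
All pieces are centred on the vertical centroidal axis, so I = ΣĪ (holes subtracted) = 245.5 cm⁴.

I_yy ≈ 250 cm⁴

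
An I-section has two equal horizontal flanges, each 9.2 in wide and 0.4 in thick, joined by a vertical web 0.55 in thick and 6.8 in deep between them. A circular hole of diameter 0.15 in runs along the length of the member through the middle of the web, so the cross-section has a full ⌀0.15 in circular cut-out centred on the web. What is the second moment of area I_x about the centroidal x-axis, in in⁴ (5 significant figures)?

I_x ≈ 109.90 in⁴

Break the section into simple shapes (no overlaps), measuring from the bottom-left corner of the bounding box.
Bottom flange: 9.2 × 0.4, A = 3.68 in², y = 0.2 in, Ī = 0.04906667 in⁴.
Web: 0.55 × 6.8, A = 3.74 in², y = 3.8 in, Ī = 14.41147 in⁴.
Top flange: 9.2 × 0.4, A = 3.68 in², y = 7.4 in, Ī = 0.04906667 in⁴.
Hole (subtracted): ⌀0.15, A = 0.01767146 in², y = 3.8 in, Ī = 0.00002485049 in⁴.
By symmetry the centroid is at mid-height, ȳ = 3.8 in.
Transfer each piece to the centroidal x-axis using Ī + A·d² with d = y − 3.8:
  bottom flange: d = -3.6 in → contributes +47.74187 in⁴
  web: d = 0 in → contributes +14.41147 in⁴
  top flange: d = 3.6 in → contributes +47.74187 in⁴
  hole: d = 0 in → contributes −0.00002485049 in⁴
Total I = 109.8952 in⁴.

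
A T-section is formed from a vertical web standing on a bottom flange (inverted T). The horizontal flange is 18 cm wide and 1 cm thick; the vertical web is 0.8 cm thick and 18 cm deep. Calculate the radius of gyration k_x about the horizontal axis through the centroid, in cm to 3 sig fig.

Treat the section as a set of non-overlapping primitives; coordinates are from the bounding-box lower-left.
Flange: 18 × 1, A = 18 cm², y = 0.5 cm, Ī = 1.5 cm⁴.
Web: 0.8 × 18, A = 14.4 cm², y = 10 cm, Ī = 388.8 cm⁴.
Centroid: ȳ = ΣA·y / ΣA = 4.7222 cm.
Transfer each piece to the horizontal axis through the centroid using Ī + A·d² with d = y − 4.7222:
  flange: d = -4.2222 cm → contributes +322.39 cm⁴
  web: d = 5.2778 cm → contributes +789.91 cm⁴
Total I = 1112.3 cm⁴.
Radius of gyration: k = √(I/A) = √(1112.3 / 32.4) = 5.8592 cm.

k_x ≈ 5.86 cm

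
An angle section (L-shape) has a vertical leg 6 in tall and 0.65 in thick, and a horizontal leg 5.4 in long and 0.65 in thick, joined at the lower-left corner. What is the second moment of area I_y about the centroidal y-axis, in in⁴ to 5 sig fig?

I_y ≈ 18.505 in⁴

Split into non-overlapping primitives; take the origin at the lower-left of the bounding box.
Vertical leg: 0.65 × 6, A = 3.9 in², x = 0.325 in, Ī = 0.1373125 in⁴.
Horizontal leg (remainder): 4.75 × 0.65, A = 3.0875 in², x = 3.025 in, Ī = 5.805143 in⁴.
Centroid: x̄ = ΣA·x / ΣA = 1.518023 in.
Transfer each piece to the centroidal y-axis using Ī + A·d² with d = x − 1.518023:
  vertical leg: d = -1.193023 in → contributes +5.6882 in⁴
  horizontal leg (remainder): d = 1.506977 in → contributes +12.81679 in⁴
Total I = 18.50499 in⁴.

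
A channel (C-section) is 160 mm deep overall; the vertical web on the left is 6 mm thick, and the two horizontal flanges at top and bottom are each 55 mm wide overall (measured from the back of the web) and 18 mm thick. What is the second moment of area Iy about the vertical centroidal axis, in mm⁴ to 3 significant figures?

Break the section into simple shapes (no overlaps), measuring from the bottom-left corner of the bounding box.
Web: 6 × 160, A = 960 mm², x = 3 mm, Ī = 2 880 mm⁴.
Top flange (beyond web): 49 × 18, A = 882 mm², x = 30.5 mm, Ī = 176 474 mm⁴.
Bottom flange (beyond web): 49 × 18, A = 882 mm², x = 30.5 mm, Ī = 176 474 mm⁴.
Centroid: x̄ = ΣA·x / ΣA = 20.808 mm.
Transfer each piece to the vertical centroidal axis using Ī + A·d² with d = x − 20.808:
  web: d = -17.808 mm → contributes +307 333 mm⁴
  top flange (beyond web): d = 9.6916 mm → contributes +259 318 mm⁴
  bottom flange (beyond web): d = 9.6916 mm → contributes +259 318 mm⁴
Total I = 825 968 mm⁴.

Iy ≈ 8.26 × 10⁵ mm⁴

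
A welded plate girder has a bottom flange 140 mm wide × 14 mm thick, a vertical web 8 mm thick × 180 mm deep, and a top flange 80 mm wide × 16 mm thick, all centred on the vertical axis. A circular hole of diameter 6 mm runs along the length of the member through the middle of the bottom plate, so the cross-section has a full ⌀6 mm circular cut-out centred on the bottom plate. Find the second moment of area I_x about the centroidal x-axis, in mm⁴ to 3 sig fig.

I_x ≈ 3.36 × 10⁷ mm⁴

Break the section into simple shapes (no overlaps), measuring from the bottom-left corner of the bounding box.
Bottom plate: 140 × 14, A = 1 960 mm², y = 7 mm, Ī = 32 013 mm⁴.
Web plate: 8 × 180, A = 1 440 mm², y = 104 mm, Ī = 3 888 000 mm⁴.
Top plate: 80 × 16, A = 1 280 mm², y = 202 mm, Ī = 27 307 mm⁴.
Hole (subtracted): ⌀6, A = 28.274 mm², y = 7 mm, Ī = 63.617 mm⁴.
Centroid: ȳ = ΣA·y / ΣA = 90.685 mm.
Transfer each piece to the centroidal x-axis using Ī + A·d² with d = y − 90.685:
  bottom plate: d = -83.685 mm → contributes +13 758 268 mm⁴
  web plate: d = 13.315 mm → contributes +4 143 294 mm⁴
  top plate: d = 111.31 mm → contributes +15 887 803 mm⁴
  hole: d = -83.685 mm → contributes −198 074 mm⁴
Total I = 33 591 291 mm⁴.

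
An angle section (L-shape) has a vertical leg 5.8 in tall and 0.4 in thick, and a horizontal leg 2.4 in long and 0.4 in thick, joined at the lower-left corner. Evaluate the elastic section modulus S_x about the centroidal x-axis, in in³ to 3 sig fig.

Break the section into simple shapes (no overlaps), measuring from the bottom-left corner of the bounding box.
Vertical leg: 0.4 × 5.8, A = 2.32 in², y = 2.9 in, Ī = 6.5037 in⁴.
Horizontal leg (remainder): 2 × 0.4, A = 0.8 in², y = 0.2 in, Ī = 0.010667 in⁴.
Centroid: ȳ = ΣA·y / ΣA = 2.2077 in.
Transfer each piece to the centroidal x-axis using Ī + A·d² with d = y − 2.2077:
  vertical leg: d = 0.69231 in → contributes +7.6157 in⁴
  horizontal leg (remainder): d = -2.0077 in → contributes +3.2353 in⁴
Total I = 10.851 in⁴.
Extreme fibre distance c = 3.5923 in; S = I/c = 3.0206 in³.

S_x ≈ 3.02 in³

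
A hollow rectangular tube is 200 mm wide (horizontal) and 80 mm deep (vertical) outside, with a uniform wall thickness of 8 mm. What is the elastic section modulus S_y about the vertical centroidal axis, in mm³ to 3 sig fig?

Decompose the section into non-overlapping parts with the origin at the bottom-left of its bounding rectangle.
Outer rectangle: 200 × 80, A = 16 000 mm², x = 100 mm, Ī = 53 333 333 mm⁴.
Inner void (subtracted): 184 × 64, A = 11 776 mm², x = 100 mm, Ī = 33 224 021 mm⁴.
By symmetry the centroid is at mid-width, x̄ = 100 mm.
All pieces are centred on the vertical centroidal axis, so I = ΣĪ (holes subtracted) = 20 109 312 mm⁴.
Extreme fibre distance c = 100 mm; S = I/c = 201 093 mm³.

S_y ≈ 2.01 × 10⁵ mm³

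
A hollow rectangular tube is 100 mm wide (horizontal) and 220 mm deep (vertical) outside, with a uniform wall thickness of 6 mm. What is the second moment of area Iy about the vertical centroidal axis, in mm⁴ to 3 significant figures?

Break the section into simple shapes (no overlaps), measuring from the bottom-left corner of the bounding box.
Outer rectangle: 100 × 220, A = 22 000 mm², x = 50 mm, Ī = 18 333 333 mm⁴.
Inner void (subtracted): 88 × 208, A = 18 304 mm², x = 50 mm, Ī = 11 812 181 mm⁴.
By symmetry the centroid is at mid-width, x̄ = 50 mm.
All pieces are centred on the vertical centroidal axis, so I = ΣĪ (holes subtracted) = 6 521 152 mm⁴.

Iy ≈ 6.52 × 10⁶ mm⁴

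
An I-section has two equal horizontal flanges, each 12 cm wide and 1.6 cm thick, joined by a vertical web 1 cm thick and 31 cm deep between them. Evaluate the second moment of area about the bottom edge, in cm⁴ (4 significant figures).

I_base ≈ 3.299 × 10⁴ cm⁴

Treat the section as a set of non-overlapping primitives; coordinates are from the bounding-box lower-left.
Bottom flange: 12 × 1.6, A = 19.2 cm², y = 0.8 cm, Ī = 4.096 cm⁴.
Web: 1 × 31, A = 31 cm², y = 17.1 cm, Ī = 2482.58 cm⁴.
Top flange: 12 × 1.6, A = 19.2 cm², y = 33.4 cm, Ī = 4.096 cm⁴.
Transfer each piece to a horizontal axis along the bottom face using Ī + A·d² with d = y − 0:
  bottom flange: d = 0.8 cm → contributes +16.384 cm⁴
  web: d = 17.1 cm → contributes +11547.3 cm⁴
  top flange: d = 33.4 cm → contributes +21422.8 cm⁴
Total I = 32986.5 cm⁴.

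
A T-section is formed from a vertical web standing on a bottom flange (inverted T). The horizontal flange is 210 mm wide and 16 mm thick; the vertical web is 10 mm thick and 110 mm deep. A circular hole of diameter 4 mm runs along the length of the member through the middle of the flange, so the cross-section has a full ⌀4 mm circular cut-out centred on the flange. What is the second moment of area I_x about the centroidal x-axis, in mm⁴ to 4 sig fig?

I_x ≈ 4.467 × 10⁶ mm⁴

Decompose the section into non-overlapping parts with the origin at the bottom-left of its bounding rectangle.
Flange: 210 × 16, A = 3 360 mm², y = 8 mm, Ī = 71 680 mm⁴.
Web: 10 × 110, A = 1 100 mm², y = 71 mm, Ī = 1 109 167 mm⁴.
Hole (subtracted): ⌀4, A = 12.5664 mm², y = 8 mm, Ī = 12.5664 mm⁴.
Centroid: ȳ = ΣA·y / ΣA = 23.582 mm.
Transfer each piece to the centroidal x-axis using Ī + A·d² with d = y − 23.582:
  flange: d = -15.582 mm → contributes +887 486 mm⁴
  web: d = 47.418 mm → contributes +3 582 478 mm⁴
  hole: d = -15.582 mm → contributes −3063.67 mm⁴
Total I = 4 466 900 mm⁴.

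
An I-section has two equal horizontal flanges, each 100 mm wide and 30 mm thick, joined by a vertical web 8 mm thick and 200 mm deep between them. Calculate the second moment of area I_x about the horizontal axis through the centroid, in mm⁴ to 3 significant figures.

Break the section into simple shapes (no overlaps), measuring from the bottom-left corner of the bounding box.
Bottom flange: 100 × 30, A = 3 000 mm², y = 15 mm, Ī = 225 000 mm⁴.
Web: 8 × 200, A = 1 600 mm², y = 130 mm, Ī = 5 333 333 mm⁴.
Top flange: 100 × 30, A = 3 000 mm², y = 245 mm, Ī = 225 000 mm⁴.
By symmetry the centroid is at mid-height, ȳ = 130 mm.
Transfer each piece to the horizontal axis through the centroid using Ī + A·d² with d = y − 130:
  bottom flange: d = -115 mm → contributes +39 900 000 mm⁴
  web: d = 0 mm → contributes +5 333 333 mm⁴
  top flange: d = 115 mm → contributes +39 900 000 mm⁴
Total I = 85 133 333 mm⁴.

I_x ≈ 8.51 × 10⁷ mm⁴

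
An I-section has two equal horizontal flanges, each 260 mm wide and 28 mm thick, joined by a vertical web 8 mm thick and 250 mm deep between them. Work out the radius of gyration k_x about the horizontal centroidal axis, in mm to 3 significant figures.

Decompose the section into non-overlapping parts with the origin at the bottom-left of its bounding rectangle.
Bottom flange: 260 × 28, A = 7 280 mm², y = 14 mm, Ī = 475 627 mm⁴.
Web: 8 × 250, A = 2 000 mm², y = 153 mm, Ī = 10 416 667 mm⁴.
Top flange: 260 × 28, A = 7 280 mm², y = 292 mm, Ī = 475 627 mm⁴.
By symmetry the centroid is at mid-height, ȳ = 153 mm.
Transfer each piece to the horizontal centroidal axis using Ī + A·d² with d = y − 153:
  bottom flange: d = -139 mm → contributes +141 132 507 mm⁴
  web: d = 0 mm → contributes +10 416 667 mm⁴
  top flange: d = 139 mm → contributes +141 132 507 mm⁴
Total I = 292 681 680 mm⁴.
Radius of gyration: k = √(I/A) = √(292 681 680 / 16 560) = 132.94 mm.

k_x ≈ 133 mm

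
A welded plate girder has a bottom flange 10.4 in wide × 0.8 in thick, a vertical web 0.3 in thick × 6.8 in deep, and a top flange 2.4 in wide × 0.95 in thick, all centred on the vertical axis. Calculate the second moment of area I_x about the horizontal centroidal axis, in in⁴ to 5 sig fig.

Decompose the section into non-overlapping parts with the origin at the bottom-left of its bounding rectangle.
Bottom plate: 10.4 × 0.8, A = 8.32 in², y = 0.4 in, Ī = 0.4437333 in⁴.
Web plate: 0.3 × 6.8, A = 2.04 in², y = 4.2 in, Ī = 7.8608 in⁴.
Top plate: 2.4 × 0.95, A = 2.28 in², y = 8.075 in, Ī = 0.171475 in⁴.
Centroid: ȳ = ΣA·y / ΣA = 2.397706 in.
Transfer each piece to the horizontal centroidal axis using Ī + A·d² with d = y − 2.397706:
  bottom plate: d = -1.997706 in → contributes +33.64742 in⁴
  web plate: d = 1.802294 in → contributes +14.48726 in⁴
  top plate: d = 5.677294 in → contributes +73.65968 in⁴
Total I = 121.7944 in⁴.

I_x ≈ 121.79 in⁴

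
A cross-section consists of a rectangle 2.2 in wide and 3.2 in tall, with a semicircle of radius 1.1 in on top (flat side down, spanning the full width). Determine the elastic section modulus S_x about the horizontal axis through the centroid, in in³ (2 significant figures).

Break the section into simple shapes (no overlaps), measuring from the bottom-left corner of the bounding box.
Rectangular body: 2.2 × 3.2, A = 7.04 in², y = 1.6 in, Ī = 6.007 in⁴.
Semicircular cap: semicircle r = 1.1, A = 1.901 in², y = 3.667 in, Ī = 0.1607 in⁴.
Centroid: ȳ = ΣA·y / ΣA = 2.039 in.
Transfer each piece to the horizontal axis through the centroid using Ī + A·d² with d = y − 2.039:
  rectangular body: d = -0.4394 in → contributes +7.367 in⁴
  semicircular cap: d = 1.627 in → contributes +5.195 in⁴
Total I = 12.56 in⁴.
Extreme fibre distance c = 2.261 in; S = I/c = 5.557 in³.

S_x ≈ 5.6 in³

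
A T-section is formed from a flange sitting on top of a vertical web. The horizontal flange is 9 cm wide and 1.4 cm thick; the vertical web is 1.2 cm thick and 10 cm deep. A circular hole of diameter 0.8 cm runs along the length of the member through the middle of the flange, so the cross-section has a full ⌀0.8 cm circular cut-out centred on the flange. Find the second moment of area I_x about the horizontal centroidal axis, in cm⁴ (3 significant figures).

Decompose the section into non-overlapping parts with the origin at the bottom-left of its bounding rectangle.
Flange: 9 × 1.4, A = 12.6 cm², y = 10.7 cm, Ī = 2.058 cm⁴.
Web: 1.2 × 10, A = 12 cm², y = 5 cm, Ī = 100 cm⁴.
Hole (subtracted): ⌀0.8, A = 0.50265 cm², y = 10.7 cm, Ī = 0.020106 cm⁴.
Centroid: ȳ = ΣA·y / ΣA = 7.8615 cm.
Transfer each piece to the horizontal centroidal axis using Ī + A·d² with d = y − 7.8615:
  flange: d = 2.8385 cm → contributes +103.58 cm⁴
  web: d = -2.8615 cm → contributes +198.26 cm⁴
  hole: d = 2.8385 cm → contributes −4.07 cm⁴
Total I = 297.77 cm⁴.

I_x ≈ 298 cm⁴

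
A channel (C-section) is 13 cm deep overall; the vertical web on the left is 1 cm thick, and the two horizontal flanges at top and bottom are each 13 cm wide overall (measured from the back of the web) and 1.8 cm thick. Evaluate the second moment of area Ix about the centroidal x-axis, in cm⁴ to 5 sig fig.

Ix ≈ 1549.5 cm⁴

Break the section into simple shapes (no overlaps), measuring from the bottom-left corner of the bounding box.
Web: 1 × 13, A = 13 cm², y = 6.5 cm, Ī = 183.0833 cm⁴.
Top flange (beyond web): 12 × 1.8, A = 21.6 cm², y = 12.1 cm, Ī = 5.832 cm⁴.
Bottom flange (beyond web): 12 × 1.8, A = 21.6 cm², y = 0.9 cm, Ī = 5.832 cm⁴.
By symmetry the centroid is at mid-height, ȳ = 6.5 cm.
Transfer each piece to the centroidal x-axis using Ī + A·d² with d = y − 6.5:
  web: d = 0 cm → contributes +183.0833 cm⁴
  top flange (beyond web): d = 5.6 cm → contributes +683.208 cm⁴
  bottom flange (beyond web): d = -5.6 cm → contributes +683.208 cm⁴
Total I = 1549.499 cm⁴.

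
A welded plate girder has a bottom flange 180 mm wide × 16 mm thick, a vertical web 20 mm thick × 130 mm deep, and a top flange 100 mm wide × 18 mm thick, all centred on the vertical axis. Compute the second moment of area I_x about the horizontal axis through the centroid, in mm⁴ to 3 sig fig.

Treat the section as a set of non-overlapping primitives; coordinates are from the bounding-box lower-left.
Bottom plate: 180 × 16, A = 2 880 mm², y = 8 mm, Ī = 61 440 mm⁴.
Web plate: 20 × 130, A = 2 600 mm², y = 81 mm, Ī = 3 661 667 mm⁴.
Top plate: 100 × 18, A = 1 800 mm², y = 155 mm, Ī = 48 600 mm⁴.
Centroid: ȳ = ΣA·y / ΣA = 70.418 mm.
Transfer each piece to the horizontal axis through the centroid using Ī + A·d² with d = y − 70.418:
  bottom plate: d = -62.418 mm → contributes +11 281 789 mm⁴
  web plate: d = 10.582 mm → contributes +3 952 834 mm⁴
  top plate: d = 84.582 mm → contributes +12 926 134 mm⁴
Total I = 28 160 757 mm⁴.

I_x ≈ 2.82 × 10⁷ mm⁴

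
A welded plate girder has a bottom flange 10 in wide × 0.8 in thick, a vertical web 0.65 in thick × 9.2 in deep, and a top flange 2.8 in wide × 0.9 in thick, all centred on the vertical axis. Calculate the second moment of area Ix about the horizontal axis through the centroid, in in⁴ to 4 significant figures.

Ix ≈ 262.0 in⁴

Split into non-overlapping primitives; take the origin at the lower-left of the bounding box.
Bottom plate: 10 × 0.8, A = 8 in², y = 0.4 in, Ī = 0.426667 in⁴.
Web plate: 0.65 × 9.2, A = 5.98 in², y = 5.4 in, Ī = 42.1789 in⁴.
Top plate: 2.8 × 0.9, A = 2.52 in², y = 10.45 in, Ī = 0.1701 in⁴.
Centroid: ȳ = ΣA·y / ΣA = 3.74703 in.
Transfer each piece to the horizontal axis through the centroid using Ī + A·d² with d = y − 3.74703:
  bottom plate: d = -3.34703 in → contributes +90.0476 in⁴
  web plate: d = 1.65297 in → contributes +58.5181 in⁴
  top plate: d = 6.70297 in → contributes +113.393 in⁴
Total I = 261.959 in⁴.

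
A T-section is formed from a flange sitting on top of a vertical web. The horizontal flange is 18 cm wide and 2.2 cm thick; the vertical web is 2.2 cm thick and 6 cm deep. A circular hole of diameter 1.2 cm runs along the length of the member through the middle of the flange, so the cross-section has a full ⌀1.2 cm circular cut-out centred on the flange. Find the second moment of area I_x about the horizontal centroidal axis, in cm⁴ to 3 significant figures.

Decompose the section into non-overlapping parts with the origin at the bottom-left of its bounding rectangle.
Flange: 18 × 2.2, A = 39.6 cm², y = 7.1 cm, Ī = 15.972 cm⁴.
Web: 2.2 × 6, A = 13.2 cm², y = 3 cm, Ī = 39.6 cm⁴.
Hole (subtracted): ⌀1.2, A = 1.131 cm², y = 7.1 cm, Ī = 0.10179 cm⁴.
Centroid: ȳ = ΣA·y / ΣA = 6.0526 cm.
Transfer each piece to the horizontal centroidal axis using Ī + A·d² with d = y − 6.0526:
  flange: d = 1.0474 cm → contributes +59.418 cm⁴
  web: d = -3.0526 cm → contributes +162.6 cm⁴
  hole: d = 1.0474 cm → contributes −1.3426 cm⁴
Total I = 220.67 cm⁴.

I_x ≈ 221 cm⁴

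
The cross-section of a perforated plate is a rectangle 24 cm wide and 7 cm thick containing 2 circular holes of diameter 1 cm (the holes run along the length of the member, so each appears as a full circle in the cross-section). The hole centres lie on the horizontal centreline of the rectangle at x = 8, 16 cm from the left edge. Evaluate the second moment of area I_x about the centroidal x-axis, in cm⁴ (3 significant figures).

Break the section into simple shapes (no overlaps), measuring from the bottom-left corner of the bounding box.
Plate: 24 × 7, A = 168 cm², y = 3.5 cm, Ī = 686 cm⁴.
Hole 1 (subtracted): ⌀1, A = 0.7854 cm², y = 3.5 cm, Ī = 0.049087 cm⁴.
Hole 2 (subtracted): ⌀1, A = 0.7854 cm², y = 3.5 cm, Ī = 0.049087 cm⁴.
By symmetry the centroid is at mid-height, ȳ = 3.5 cm.
All pieces are centred on the centroidal x-axis, so I = ΣĪ (holes subtracted) = 685.9 cm⁴.

I_x ≈ 686 cm⁴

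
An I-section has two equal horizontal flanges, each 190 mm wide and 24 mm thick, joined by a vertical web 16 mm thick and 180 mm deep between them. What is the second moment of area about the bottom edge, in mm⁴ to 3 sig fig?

Decompose the section into non-overlapping parts with the origin at the bottom-left of its bounding rectangle.
Bottom flange: 190 × 24, A = 4 560 mm², y = 12 mm, Ī = 218 880 mm⁴.
Web: 16 × 180, A = 2 880 mm², y = 114 mm, Ī = 7 776 000 mm⁴.
Top flange: 190 × 24, A = 4 560 mm², y = 216 mm, Ī = 218 880 mm⁴.
Transfer each piece to the base of the section using Ī + A·d² with d = y − 0:
  bottom flange: d = 12 mm → contributes +875 520 mm⁴
  web: d = 114 mm → contributes +45 204 480 mm⁴
  top flange: d = 216 mm → contributes +212 970 240 mm⁴
Total I = 259 050 240 mm⁴.

I_base ≈ 2.59 × 10⁸ mm⁴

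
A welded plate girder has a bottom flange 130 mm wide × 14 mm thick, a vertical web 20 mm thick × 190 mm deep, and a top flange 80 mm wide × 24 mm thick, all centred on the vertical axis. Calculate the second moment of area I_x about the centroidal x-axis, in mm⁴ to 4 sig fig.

I_x ≈ 5.242 × 10⁷ mm⁴

Split into non-overlapping primitives; take the origin at the lower-left of the bounding box.
Bottom plate: 130 × 14, A = 1 820 mm², y = 7 mm, Ī = 29726.7 mm⁴.
Web plate: 20 × 190, A = 3 800 mm², y = 109 mm, Ī = 11 431 667 mm⁴.
Top plate: 80 × 24, A = 1 920 mm², y = 216 mm, Ī = 92 160 mm⁴.
Centroid: ȳ = ΣA·y / ΣA = 111.626 mm.
Transfer each piece to the centroidal x-axis using Ī + A·d² with d = y − 111.626:
  bottom plate: d = -104.626 mm → contributes +19 952 536 mm⁴
  web plate: d = -2.62599 mm → contributes +11 457 871 mm⁴
  top plate: d = 104.374 mm → contributes +21 008 511 mm⁴
Total I = 52 418 919 mm⁴.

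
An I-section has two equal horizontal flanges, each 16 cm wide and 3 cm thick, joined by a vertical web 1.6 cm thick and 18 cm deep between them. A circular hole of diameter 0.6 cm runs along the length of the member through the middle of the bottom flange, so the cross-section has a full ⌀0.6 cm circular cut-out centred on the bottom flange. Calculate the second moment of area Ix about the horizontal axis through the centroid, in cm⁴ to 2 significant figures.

Decompose the section into non-overlapping parts with the origin at the bottom-left of its bounding rectangle.
Bottom flange: 16 × 3, A = 48 cm², y = 1.5 cm, Ī = 36 cm⁴.
Web: 1.6 × 18, A = 28.8 cm², y = 12 cm, Ī = 777.6 cm⁴.
Top flange: 16 × 3, A = 48 cm², y = 22.5 cm, Ī = 36 cm⁴.
Hole (subtracted): ⌀0.6, A = 0.2827 cm², y = 1.5 cm, Ī = 0.006362 cm⁴.
Centroid: ȳ = ΣA·y / ΣA = 12.02 cm.
Transfer each piece to the horizontal axis through the centroid using Ī + A·d² with d = y − 12.02:
  bottom flange: d = -10.52 cm → contributes +5 352 cm⁴
  web: d = -0.02384 cm → contributes +777.6 cm⁴
  top flange: d = 10.48 cm → contributes +5 304 cm⁴
  hole: d = -10.52 cm → contributes −31.32 cm⁴
Total I = 11 402 cm⁴.

Ix ≈ 1.1 × 10⁴ cm⁴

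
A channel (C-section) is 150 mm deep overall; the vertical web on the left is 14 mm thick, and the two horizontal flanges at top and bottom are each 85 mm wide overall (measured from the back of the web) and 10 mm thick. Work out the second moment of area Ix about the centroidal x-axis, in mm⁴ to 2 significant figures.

Ix ≈ 1.1 × 10⁷ mm⁴

Split into non-overlapping primitives; take the origin at the lower-left of the bounding box.
Web: 14 × 150, A = 2 100 mm², y = 75 mm, Ī = 3 937 500 mm⁴.
Top flange (beyond web): 71 × 10, A = 710 mm², y = 145 mm, Ī = 5 917 mm⁴.
Bottom flange (beyond web): 71 × 10, A = 710 mm², y = 5 mm, Ī = 5 917 mm⁴.
By symmetry the centroid is at mid-height, ȳ = 75 mm.
Transfer each piece to the centroidal x-axis using Ī + A·d² with d = y − 75:
  web: d = 0 mm → contributes +3 937 500 mm⁴
  top flange (beyond web): d = 70 mm → contributes +3 484 917 mm⁴
  bottom flange (beyond web): d = -70 mm → contributes +3 484 917 mm⁴
Total I = 10 907 333 mm⁴.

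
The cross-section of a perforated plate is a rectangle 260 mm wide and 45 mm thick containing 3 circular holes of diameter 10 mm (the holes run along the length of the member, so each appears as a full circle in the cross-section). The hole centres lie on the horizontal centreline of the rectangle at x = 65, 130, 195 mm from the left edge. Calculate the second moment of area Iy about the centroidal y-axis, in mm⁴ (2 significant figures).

Split into non-overlapping primitives; take the origin at the lower-left of the bounding box.
Plate: 260 × 45, A = 11 700 mm², x = 130 mm, Ī = 65 910 000 mm⁴.
Hole 1 (subtracted): ⌀10, A = 78.54 mm², x = 65 mm, Ī = 490.9 mm⁴.
Hole 2 (subtracted): ⌀10, A = 78.54 mm², x = 130 mm, Ī = 490.9 mm⁴.
Hole 3 (subtracted): ⌀10, A = 78.54 mm², x = 195 mm, Ī = 490.9 mm⁴.
By symmetry the centroid is at mid-width, x̄ = 130 mm.
Transfer each piece to the centroidal y-axis using Ī + A·d² with d = x − 130:
  plate: d = 0 mm → contributes +65 910 000 mm⁴
  hole 1: d = -65 mm → contributes −332 322 mm⁴
  hole 2: d = 0 mm → contributes −490.9 mm⁴
  hole 3: d = 65 mm → contributes −332 322 mm⁴
Total I = 65 244 866 mm⁴.

Iy ≈ 6.5 × 10⁷ mm⁴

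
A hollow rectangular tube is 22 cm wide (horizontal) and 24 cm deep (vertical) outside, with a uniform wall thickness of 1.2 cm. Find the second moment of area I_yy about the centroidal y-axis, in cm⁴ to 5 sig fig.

Break the section into simple shapes (no overlaps), measuring from the bottom-left corner of the bounding box.
Outer rectangle: 22 × 24, A = 528 cm², x = 11 cm, Ī = 21 296 cm⁴.
Inner void (subtracted): 19.6 × 21.6, A = 423.36 cm², x = 11 cm, Ī = 13553.16 cm⁴.
By symmetry the centroid is at mid-width, x̄ = 11 cm.
All pieces are centred on the centroidal y-axis, so I = ΣĪ (holes subtracted) = 7742.835 cm⁴.

I_yy ≈ 7742.8 cm⁴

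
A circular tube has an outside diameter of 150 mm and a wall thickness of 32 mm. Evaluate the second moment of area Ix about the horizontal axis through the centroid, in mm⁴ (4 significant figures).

Ix ≈ 2.217 × 10⁷ mm⁴

Decompose the section into non-overlapping parts with the origin at the bottom-left of its bounding rectangle.
Outer circle: ⌀150, A = 17671.5 mm², y = 75 mm, Ī = 24 850 489 mm⁴.
Bore (subtracted): ⌀86, A = 5808.8 mm², y = 75 mm, Ī = 2 685 120 mm⁴.
By symmetry the centroid is at mid-height, ȳ = 75 mm.
All pieces are centred on the horizontal axis through the centroid, so I = ΣĪ (holes subtracted) = 22 165 369 mm⁴.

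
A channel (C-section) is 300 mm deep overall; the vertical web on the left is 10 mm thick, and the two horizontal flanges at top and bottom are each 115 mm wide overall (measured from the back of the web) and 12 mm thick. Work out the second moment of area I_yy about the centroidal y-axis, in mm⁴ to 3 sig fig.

I_yy ≈ 6.87 × 10⁶ mm⁴

Break the section into simple shapes (no overlaps), measuring from the bottom-left corner of the bounding box.
Web: 10 × 300, A = 3 000 mm², x = 5 mm, Ī = 25 000 mm⁴.
Top flange (beyond web): 105 × 12, A = 1 260 mm², x = 62.5 mm, Ī = 1 157 625 mm⁴.
Bottom flange (beyond web): 105 × 12, A = 1 260 mm², x = 62.5 mm, Ī = 1 157 625 mm⁴.
Centroid: x̄ = ΣA·x / ΣA = 31.25 mm.
Transfer each piece to the centroidal y-axis using Ī + A·d² with d = x − 31.25:
  web: d = -26.25 mm → contributes +2 092 188 mm⁴
  top flange (beyond web): d = 31.25 mm → contributes +2 388 094 mm⁴
  bottom flange (beyond web): d = 31.25 mm → contributes +2 388 094 mm⁴
Total I = 6 868 375 mm⁴.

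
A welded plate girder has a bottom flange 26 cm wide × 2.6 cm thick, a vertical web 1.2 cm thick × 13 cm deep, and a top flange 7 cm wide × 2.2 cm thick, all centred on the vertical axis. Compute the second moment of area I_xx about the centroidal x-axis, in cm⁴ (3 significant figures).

Break the section into simple shapes (no overlaps), measuring from the bottom-left corner of the bounding box.
Bottom plate: 26 × 2.6, A = 67.6 cm², y = 1.3 cm, Ī = 38.081 cm⁴.
Web plate: 1.2 × 13, A = 15.6 cm², y = 9.1 cm, Ī = 219.7 cm⁴.
Top plate: 7 × 2.2, A = 15.4 cm², y = 16.7 cm, Ī = 6.2113 cm⁴.
Centroid: ȳ = ΣA·y / ΣA = 4.9394 cm.
Transfer each piece to the centroidal x-axis using Ī + A·d² with d = y − 4.9394:
  bottom plate: d = -3.6394 cm → contributes +933.43 cm⁴
  web plate: d = 4.1606 cm → contributes +489.75 cm⁴
  top plate: d = 11.761 cm → contributes +2136.2 cm⁴
Total I = 3559.4 cm⁴.

I_xx ≈ 3560 cm⁴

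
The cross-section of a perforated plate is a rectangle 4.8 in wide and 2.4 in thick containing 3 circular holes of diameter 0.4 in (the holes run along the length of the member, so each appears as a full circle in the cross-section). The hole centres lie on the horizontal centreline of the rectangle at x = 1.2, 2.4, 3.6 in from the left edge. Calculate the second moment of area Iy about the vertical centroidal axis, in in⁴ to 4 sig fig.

Iy ≈ 21.75 in⁴

Treat the section as a set of non-overlapping primitives; coordinates are from the bounding-box lower-left.
Plate: 4.8 × 2.4, A = 11.52 in², x = 2.4 in, Ī = 22.1184 in⁴.
Hole 1 (subtracted): ⌀0.4, A = 0.125664 in², x = 1.2 in, Ī = 0.00125664 in⁴.
Hole 2 (subtracted): ⌀0.4, A = 0.125664 in², x = 2.4 in, Ī = 0.00125664 in⁴.
Hole 3 (subtracted): ⌀0.4, A = 0.125664 in², x = 3.6 in, Ī = 0.00125664 in⁴.
By symmetry the centroid is at mid-width, x̄ = 2.4 in.
Transfer each piece to the vertical centroidal axis using Ī + A·d² with d = x − 2.4:
  plate: d = 0 in → contributes +22.1184 in⁴
  hole 1: d = -1.2 in → contributes −0.182212 in⁴
  hole 2: d = 0 in → contributes −0.00125664 in⁴
  hole 3: d = 1.2 in → contributes −0.182212 in⁴
Total I = 21.7527 in⁴.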